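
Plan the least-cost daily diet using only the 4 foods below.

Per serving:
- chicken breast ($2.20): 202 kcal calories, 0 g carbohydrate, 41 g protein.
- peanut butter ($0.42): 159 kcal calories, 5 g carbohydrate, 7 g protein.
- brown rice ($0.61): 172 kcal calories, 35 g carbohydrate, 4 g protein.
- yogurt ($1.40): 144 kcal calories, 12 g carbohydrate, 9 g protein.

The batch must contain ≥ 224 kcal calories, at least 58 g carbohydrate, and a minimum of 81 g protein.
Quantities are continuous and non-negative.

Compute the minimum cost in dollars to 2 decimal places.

Let x1 = servings of chicken breast, x2 = servings of peanut butter, x3 = servings of brown rice, x4 = servings of yogurt.
Minimize 2.2x1 + 0.42x2 + 0.61x3 + 1.4x4 with:
  202x1 + 159x2 + 172x3 + 144x4 ≥ 224   (calories)
  5x2 + 35x3 + 12x4 ≥ 58   (carbohydrate)
  41x1 + 7x2 + 4x3 + 9x4 ≥ 81   (protein)
  x1, x2, x3, x4 ≥ 0.
At the optimum only peanut butter, brown rice are positive (chicken breast, yogurt = 0). The carbohydrate and protein requirements are met with equality.
Optimal quantities: peanut butter = 11.57 servings, brown rice = 0.004444 servings.
Total cost: 0.42·11.57 + 0.61·0.004444 = 4.8621.

$4.86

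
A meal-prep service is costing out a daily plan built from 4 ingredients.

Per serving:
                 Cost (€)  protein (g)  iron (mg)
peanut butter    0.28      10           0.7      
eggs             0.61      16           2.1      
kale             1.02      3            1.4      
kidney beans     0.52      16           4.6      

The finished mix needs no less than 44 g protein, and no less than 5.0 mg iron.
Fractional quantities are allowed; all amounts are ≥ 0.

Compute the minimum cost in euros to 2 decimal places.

€1.27

Set it up as a linear program. Let x1 = servings of peanut butter, x2 = servings of eggs, x3 = servings of kale, x4 = servings of kidney beans.
Minimize 0.28x1 + 0.61x2 + 1.02x3 + 0.52x4 with:
  10x1 + 16x2 + 3x3 + 16x4 ≥ 44   (protein)
  0.7x1 + 2.1x2 + 1.4x3 + 4.6x4 ≥ 5   (iron)
  x1, x2, x3, x4 ≥ 0.
The optimal basis is {peanut butter, kidney beans}; eggs, kale drop out. Binding constraints: protein and iron.
Optimal quantities: peanut butter = 3.517 servings, kidney beans = 0.5517 servings.
Hence cost = 0.28·3.517 + 0.52·0.5517 = €1.2716.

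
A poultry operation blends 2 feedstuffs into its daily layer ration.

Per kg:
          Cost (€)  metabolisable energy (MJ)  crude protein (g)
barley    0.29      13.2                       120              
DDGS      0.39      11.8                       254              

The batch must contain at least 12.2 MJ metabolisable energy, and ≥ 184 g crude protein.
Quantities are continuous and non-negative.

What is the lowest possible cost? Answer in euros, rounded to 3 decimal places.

€0.333

Let x1 = kg of barley, x2 = kg of DDGS.
Minimise 0.29x1 + 0.39x2 with:
  13.2x1 + 11.8x2 ≥ 12.2   (metabolisable energy)
  120x1 + 254x2 ≥ 184   (crude protein)
  x1, x2 ≥ 0.
Both inputs are positive at the optimum. The metabolisable energy and crude protein requirements are met with equality.
Optimal quantities: barley = 0.4789 kg, DDGS = 0.4981 kg.
Total cost: 0.29·0.4789 + 0.39·0.4981 = 0.33314.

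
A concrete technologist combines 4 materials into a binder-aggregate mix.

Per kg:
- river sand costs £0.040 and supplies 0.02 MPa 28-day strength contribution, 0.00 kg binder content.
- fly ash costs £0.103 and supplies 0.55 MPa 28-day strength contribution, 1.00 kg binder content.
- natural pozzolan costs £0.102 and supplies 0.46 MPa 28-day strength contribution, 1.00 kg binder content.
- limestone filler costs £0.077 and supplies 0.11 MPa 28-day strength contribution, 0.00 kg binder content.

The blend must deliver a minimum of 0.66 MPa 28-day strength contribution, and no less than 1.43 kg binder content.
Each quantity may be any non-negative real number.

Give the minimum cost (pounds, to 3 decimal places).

This is a linear program. Let x1 = kg of river sand, x2 = kg of fly ash, x3 = kg of natural pozzolan, x4 = kg of limestone filler.
Minimise 0.04x1 + 0.103x2 + 0.102x3 + 0.077x4 subject to:
  0.02x1 + 0.55x2 + 0.46x3 + 0.11x4 ≥ 0.66   (28-day strength contribution)
  1x2 + 1x3 ≥ 1.43   (binder content)
  x1, x2, x3, x4 ≥ 0.
At the optimum only fly ash, natural pozzolan are positive (river sand, limestone filler = 0). The 28-day strength contribution and binder content requirements are met with equality.
Solving gives x2 = 0.02444, x3 = 1.406.
Objective = 0.103·0.02444 + 0.102·1.406 = 0.14593.

£0.146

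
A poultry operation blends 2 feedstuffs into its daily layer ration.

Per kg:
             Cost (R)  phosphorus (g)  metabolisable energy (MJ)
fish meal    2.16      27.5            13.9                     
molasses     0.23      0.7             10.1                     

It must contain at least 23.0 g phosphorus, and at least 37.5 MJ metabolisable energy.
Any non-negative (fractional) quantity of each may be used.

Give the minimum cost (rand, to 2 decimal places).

This is a linear program. Let x1 = kg of fish meal, x2 = kg of molasses.
Minimize 2.16x1 + 0.23x2 s.t.:
  27.5x1 + 0.7x2 ≥ 23   (phosphorus)
  13.9x1 + 10.1x2 ≥ 37.5   (metabolisable energy)
  x1, x2 ≥ 0.
Both inputs are positive at the optimum. There the phosphorus and metabolisable energy constraints are tight.
Optimal quantities: fish meal = 0.7688 kg, molasses = 2.655 kg.
Total cost: 2.16·0.7688 + 0.23·2.655 = 2.2713.

R2.27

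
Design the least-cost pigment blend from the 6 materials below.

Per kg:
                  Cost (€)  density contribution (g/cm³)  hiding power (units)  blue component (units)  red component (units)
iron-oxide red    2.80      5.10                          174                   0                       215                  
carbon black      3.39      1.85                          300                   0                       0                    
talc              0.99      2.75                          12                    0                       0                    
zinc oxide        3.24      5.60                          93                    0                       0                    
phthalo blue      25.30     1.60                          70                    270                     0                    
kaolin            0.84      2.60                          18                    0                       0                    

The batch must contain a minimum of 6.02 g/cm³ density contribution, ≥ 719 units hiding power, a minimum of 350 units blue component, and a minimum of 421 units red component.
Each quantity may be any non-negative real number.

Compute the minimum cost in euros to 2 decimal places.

Let x1 = kg of iron-oxide red, x2 = kg of carbon black, x3 = kg of talc, x4 = kg of zinc oxide, x5 = kg of phthalo blue, x6 = kg of kaolin.
min 2.8x1 + 3.39x2 + 0.99x3 + 3.24x4 + 25.3x5 + 0.84x6 s.t.:
  5.1x1 + 1.85x2 + 2.75x3 + 5.6x4 + 1.6x5 + 2.6x6 ≥ 6.02   (density contribution)
  174x1 + 300x2 + 12x3 + 93x4 + 70x5 + 18x6 ≥ 719   (hiding power)
  270x5 ≥ 350   (blue component)
  215x1 ≥ 421   (red component)
  x1, x2, x3, x4, x5, x6 ≥ 0.
At the optimum only iron-oxide red, carbon black, phthalo blue are positive (talc, zinc oxide, kaolin = 0). Binding constraints: hiding power, blue component, red component.
So iron-oxide red = 1.9581 kg, carbon black = 0.95848 kg, phthalo blue = 1.2963 kg.
Objective = 2.8·1.9581 + 3.39·0.95848 + 25.3·1.2963 = 41.5283.

€41.53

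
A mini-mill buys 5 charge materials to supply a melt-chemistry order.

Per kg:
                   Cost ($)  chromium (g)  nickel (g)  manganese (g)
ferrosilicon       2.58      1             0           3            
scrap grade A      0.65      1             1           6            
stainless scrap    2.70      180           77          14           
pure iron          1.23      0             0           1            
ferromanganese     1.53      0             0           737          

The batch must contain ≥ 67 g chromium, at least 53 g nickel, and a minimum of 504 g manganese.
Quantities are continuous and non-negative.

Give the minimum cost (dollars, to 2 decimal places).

Treat it as an LP. Let x1 = kg of ferrosilicon, x2 = kg of scrap grade A, x3 = kg of stainless scrap, x4 = kg of pure iron, x5 = kg of ferromanganese.
min 2.58x1 + 0.65x2 + 2.7x3 + 1.23x4 + 1.53x5 subject to:
  1x1 + 1x2 + 180x3 ≥ 67   (chromium)
  1x2 + 77x3 ≥ 53   (nickel)
  3x1 + 6x2 + 14x3 + 1x4 + 737x5 ≥ 504   (manganese)
  x1, x2, x3, x4, x5 ≥ 0.
The optimal basis is {stainless scrap, ferromanganese}; ferrosilicon, scrap grade A, pure iron drop out. There the nickel and manganese constraints are tight.
That vertex is x3 = 0.6883, x5 = 0.6708.
Total cost: 2.7·0.6883 + 1.53·0.6708 = 2.8847.

$2.88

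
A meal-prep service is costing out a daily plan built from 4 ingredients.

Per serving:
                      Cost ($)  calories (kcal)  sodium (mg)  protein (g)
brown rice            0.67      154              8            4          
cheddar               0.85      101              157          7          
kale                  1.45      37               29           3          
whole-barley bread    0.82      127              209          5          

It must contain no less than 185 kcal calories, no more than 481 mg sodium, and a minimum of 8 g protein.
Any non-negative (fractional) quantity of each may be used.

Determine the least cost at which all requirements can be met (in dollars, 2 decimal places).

$1.10

Treat it as an LP. Let x1 = servings of brown rice, x2 = servings of cheddar, x3 = servings of kale, x4 = servings of whole-barley bread.
Minimise 0.67x1 + 0.85x2 + 1.45x3 + 0.82x4 s.t.:
  154x1 + 101x2 + 37x3 + 127x4 ≥ 185   (calories)
  8x1 + 157x2 + 29x3 + 209x4 ≤ 481   (sodium)
  4x1 + 7x2 + 3x3 + 5x4 ≥ 8   (protein)
  x1, x2, x3, x4 ≥ 0.
The cheapest feasible vertex uses only brown rice, cheddar; kale, whole-barley bread are not used. Binding constraints: calories and protein.
Solving gives x1 = 0.7226, x2 = 0.73.
Objective = 0.67·0.7226 + 0.85·0.73 = 1.1046.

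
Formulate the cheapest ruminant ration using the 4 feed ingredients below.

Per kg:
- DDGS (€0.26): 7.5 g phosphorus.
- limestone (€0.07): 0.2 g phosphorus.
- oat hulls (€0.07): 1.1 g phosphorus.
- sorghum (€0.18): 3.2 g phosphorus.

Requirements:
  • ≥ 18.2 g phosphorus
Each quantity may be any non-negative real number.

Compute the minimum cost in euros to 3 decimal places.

€0.631

Treat it as an LP. Let x1 = kg of DDGS, x2 = kg of limestone, x3 = kg of oat hulls, x4 = kg of sorghum.
Minimize 0.26x1 + 0.07x2 + 0.07x3 + 0.18x4 s.t.:
  7.5x1 + 0.2x2 + 1.1x3 + 3.2x4 ≥ 18.2   (phosphorus)
  x1, x2, x3, x4 ≥ 0.
At the optimum only DDGS is positive (limestone, oat hulls, sorghum = 0). The phosphorus requirement is met with equality.
Optimal quantities: DDGS = 2.427 kg.
Hence cost = 0.26·2.427 = €0.63102.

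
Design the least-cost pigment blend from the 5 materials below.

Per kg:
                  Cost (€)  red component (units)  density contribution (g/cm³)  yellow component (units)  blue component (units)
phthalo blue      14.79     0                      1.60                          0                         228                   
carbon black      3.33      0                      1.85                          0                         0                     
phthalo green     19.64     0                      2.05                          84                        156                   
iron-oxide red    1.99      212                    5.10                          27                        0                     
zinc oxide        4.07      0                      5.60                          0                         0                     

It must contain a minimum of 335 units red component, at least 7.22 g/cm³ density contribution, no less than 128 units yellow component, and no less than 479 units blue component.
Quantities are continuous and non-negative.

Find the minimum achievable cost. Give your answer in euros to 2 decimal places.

Let x1 = kg of phthalo blue, x2 = kg of carbon black, x3 = kg of phthalo green, x4 = kg of iron-oxide red, x5 = kg of zinc oxide.
Minimise 14.79x1 + 3.33x2 + 19.64x3 + 1.99x4 + 4.07x5 s.t.:
  212x4 ≥ 335   (red component)
  1.6x1 + 1.85x2 + 2.05x3 + 5.1x4 + 5.6x5 ≥ 7.22   (density contribution)
  84x3 + 27x4 ≥ 128   (yellow component)
  228x1 + 156x3 ≥ 479   (blue component)
  x1, x2, x3, x4, x5 ≥ 0.
The cheapest feasible vertex uses only phthalo blue, iron-oxide red; carbon black, phthalo green, zinc oxide are not used. Binding constraints: yellow component and blue component.
Solving gives x1 = 2.101, x4 = 4.741.
Cost = 14.79·2.101 + 1.99·4.741 = 40.5084.

€40.51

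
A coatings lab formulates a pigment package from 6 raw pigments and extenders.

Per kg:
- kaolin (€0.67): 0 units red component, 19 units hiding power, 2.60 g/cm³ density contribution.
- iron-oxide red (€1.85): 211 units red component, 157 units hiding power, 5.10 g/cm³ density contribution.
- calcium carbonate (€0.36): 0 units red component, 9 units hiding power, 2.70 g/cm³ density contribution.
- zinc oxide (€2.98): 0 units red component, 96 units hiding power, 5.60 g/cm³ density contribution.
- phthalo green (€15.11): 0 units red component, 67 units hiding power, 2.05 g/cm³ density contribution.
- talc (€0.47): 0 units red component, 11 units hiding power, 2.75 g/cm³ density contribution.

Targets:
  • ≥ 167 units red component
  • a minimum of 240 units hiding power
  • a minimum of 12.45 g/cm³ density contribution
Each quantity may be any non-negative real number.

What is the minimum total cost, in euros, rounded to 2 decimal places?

€3.32

Let x1 = kg of kaolin, x2 = kg of iron-oxide red, x3 = kg of calcium carbonate, x4 = kg of zinc oxide, x5 = kg of phthalo green, x6 = kg of talc.
Minimise 0.67x1 + 1.85x2 + 0.36x3 + 2.98x4 + 15.11x5 + 0.47x6 subject to:
  211x2 ≥ 167   (red component)
  19x1 + 157x2 + 9x3 + 96x4 + 67x5 + 11x6 ≥ 240   (hiding power)
  2.6x1 + 5.1x2 + 2.7x3 + 5.6x4 + 2.05x5 + 2.75x6 ≥ 12.45   (density contribution)
  x1, x2, x3, x4, x5, x6 ≥ 0.
The minimum-cost mix takes nothing from kaolin, zinc oxide, phthalo green, talc — only iron-oxide red, calcium carbonate. Binding constraints: hiding power and density contribution.
That vertex is x2 = 1.418, x3 = 1.933.
Total cost: 1.85·1.418 + 0.36·1.933 = 3.3192.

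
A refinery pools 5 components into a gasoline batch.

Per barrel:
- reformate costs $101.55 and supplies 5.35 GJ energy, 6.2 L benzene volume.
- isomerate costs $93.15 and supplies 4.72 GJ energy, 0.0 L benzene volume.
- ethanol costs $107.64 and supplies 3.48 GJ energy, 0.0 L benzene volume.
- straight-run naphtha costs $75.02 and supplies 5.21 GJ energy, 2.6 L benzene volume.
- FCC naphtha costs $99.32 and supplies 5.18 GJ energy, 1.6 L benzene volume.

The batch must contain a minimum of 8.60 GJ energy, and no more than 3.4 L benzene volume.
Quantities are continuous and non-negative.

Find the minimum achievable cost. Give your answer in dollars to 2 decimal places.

$133.37

Set it up as a linear program. Let x1 = barrels of reformate, x2 = barrels of isomerate, x3 = barrels of ethanol, x4 = barrels of straight-run naphtha, x5 = barrels of FCC naphtha.
min 101.55x1 + 93.15x2 + 107.64x3 + 75.02x4 + 99.32x5 with:
  5.35x1 + 4.72x2 + 3.48x3 + 5.21x4 + 5.18x5 ≥ 8.6   (energy)
  6.2x1 + 2.6x4 + 1.6x5 ≤ 3.4   (benzene volume)
  x1, x2, x3, x4, x5 ≥ 0.
At the optimum only isomerate, straight-run naphtha are positive (reformate, ethanol, FCC naphtha = 0). There the energy and benzene volume constraints are tight.
So isomerate = 0.37859 barrels, straight-run naphtha = 1.3077 barrels.
Total cost: 93.15·0.37859 + 75.02·1.3077 = 133.3693.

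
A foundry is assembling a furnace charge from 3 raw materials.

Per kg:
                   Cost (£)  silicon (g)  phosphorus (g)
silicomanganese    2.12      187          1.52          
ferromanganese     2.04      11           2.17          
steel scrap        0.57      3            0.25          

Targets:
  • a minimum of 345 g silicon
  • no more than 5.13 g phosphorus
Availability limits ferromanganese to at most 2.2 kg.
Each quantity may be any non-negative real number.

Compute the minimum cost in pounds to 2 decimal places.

£3.91

Let x1 = kg of silicomanganese, x2 = kg of ferromanganese, x3 = kg of steel scrap.
Minimise 2.12x1 + 2.04x2 + 0.57x3 subject to:
  187x1 + 11x2 + 3x3 ≥ 345   (silicon)
  1.52x1 + 2.17x2 + 0.25x3 ≤ 5.13   (phosphorus)
  x2 ≤ 2.2
  x1, x2, x3 ≥ 0.
The minimum-cost mix takes nothing from ferromanganese, steel scrap — only silicomanganese. Binding constraint: silicon.
That vertex is x1 = 1.845.
Cost = 2.12·1.845 = 3.9114.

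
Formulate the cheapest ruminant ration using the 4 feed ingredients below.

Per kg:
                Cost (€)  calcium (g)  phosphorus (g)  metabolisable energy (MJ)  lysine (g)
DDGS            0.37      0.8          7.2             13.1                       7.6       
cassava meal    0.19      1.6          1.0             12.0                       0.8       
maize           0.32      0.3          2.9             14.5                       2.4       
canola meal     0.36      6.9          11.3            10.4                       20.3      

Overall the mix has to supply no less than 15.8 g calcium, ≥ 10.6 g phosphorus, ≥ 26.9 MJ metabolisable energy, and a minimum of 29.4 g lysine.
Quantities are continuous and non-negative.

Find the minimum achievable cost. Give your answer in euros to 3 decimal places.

Treat it as an LP. Let x1 = kg of DDGS, x2 = kg of cassava meal, x3 = kg of maize, x4 = kg of canola meal.
Minimize 0.37x1 + 0.19x2 + 0.32x3 + 0.36x4 subject to:
  0.8x1 + 1.6x2 + 0.3x3 + 6.9x4 ≥ 15.8   (calcium)
  7.2x1 + 1x2 + 2.9x3 + 11.3x4 ≥ 10.6   (phosphorus)
  13.1x1 + 12x2 + 14.5x3 + 10.4x4 ≥ 26.9   (metabolisable energy)
  7.6x1 + 0.8x2 + 2.4x3 + 20.3x4 ≥ 29.4   (lysine)
  x1, x2, x3, x4 ≥ 0.
At the optimum only cassava meal, canola meal are positive (DDGS, maize = 0). There the calcium and metabolisable energy constraints are tight.
So cassava meal = 0.3218 kg, canola meal = 2.215 kg.
Total cost: 0.19·0.3218 + 0.36·2.215 = 0.85854.

€0.859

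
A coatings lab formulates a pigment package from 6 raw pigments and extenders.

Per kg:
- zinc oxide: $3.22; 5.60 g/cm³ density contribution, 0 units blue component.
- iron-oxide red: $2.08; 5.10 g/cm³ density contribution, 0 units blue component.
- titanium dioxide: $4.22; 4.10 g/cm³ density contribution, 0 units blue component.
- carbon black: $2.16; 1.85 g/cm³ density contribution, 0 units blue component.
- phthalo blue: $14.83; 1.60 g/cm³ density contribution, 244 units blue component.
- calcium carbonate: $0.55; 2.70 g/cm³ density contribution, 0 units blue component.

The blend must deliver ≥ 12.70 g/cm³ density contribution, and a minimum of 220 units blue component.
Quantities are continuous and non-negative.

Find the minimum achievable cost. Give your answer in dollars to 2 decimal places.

Let x1 = kg of zinc oxide, x2 = kg of iron-oxide red, x3 = kg of titanium dioxide, x4 = kg of carbon black, x5 = kg of phthalo blue, x6 = kg of calcium carbonate.
min 3.22x1 + 2.08x2 + 4.22x3 + 2.16x4 + 14.83x5 + 0.55x6 with:
  5.6x1 + 5.1x2 + 4.1x3 + 1.85x4 + 1.6x5 + 2.7x6 ≥ 12.7   (density contribution)
  244x5 ≥ 220   (blue component)
  x1, x2, x3, x4, x5, x6 ≥ 0.
The cheapest feasible vertex uses only phthalo blue, calcium carbonate; zinc oxide, iron-oxide red, titanium dioxide, carbon black are not used. There the density contribution and blue component constraints are tight.
Solving gives x5 = 0.9016, x6 = 4.169.
Hence cost = 14.83·0.9016 + 0.55·4.169 = $15.6637.

$15.66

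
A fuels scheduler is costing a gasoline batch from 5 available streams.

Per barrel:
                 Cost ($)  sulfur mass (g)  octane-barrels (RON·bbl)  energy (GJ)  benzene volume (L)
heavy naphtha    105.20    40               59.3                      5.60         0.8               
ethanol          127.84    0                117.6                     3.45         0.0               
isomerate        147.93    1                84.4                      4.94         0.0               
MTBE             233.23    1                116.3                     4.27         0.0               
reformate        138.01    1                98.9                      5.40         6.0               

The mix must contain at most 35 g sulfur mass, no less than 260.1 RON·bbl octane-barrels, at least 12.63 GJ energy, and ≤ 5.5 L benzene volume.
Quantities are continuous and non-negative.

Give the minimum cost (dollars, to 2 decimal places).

Set it up as a linear program. Let x1 = barrels of heavy naphtha, x2 = barrels of ethanol, x3 = barrels of isomerate, x4 = barrels of MTBE, x5 = barrels of reformate.
Minimize 105.2x1 + 127.84x2 + 147.93x3 + 233.23x4 + 138.01x5 s.t.:
  40x1 + 1x3 + 1x4 + 1x5 ≤ 35   (sulfur mass)
  59.3x1 + 117.6x2 + 84.4x3 + 116.3x4 + 98.9x5 ≥ 260.1   (octane-barrels)
  5.6x1 + 3.45x2 + 4.94x3 + 4.27x4 + 5.4x5 ≥ 12.63   (energy)
  0.8x1 + 6x5 ≤ 5.5   (benzene volume)
  x1, x2, x3, x4, x5 ≥ 0.
At the optimum only heavy naphtha, ethanol, reformate are positive (isomerate, MTBE = 0). Binding constraints: sulfur mass, octane-barrels, energy.
That vertex is x1 = 0.858122, x2 = 1.21125, x5 = 0.675131.
Hence cost = 105.2·0.858122 + 127.84·1.21125 + 138.01·0.675131 = $338.2955.

$338.30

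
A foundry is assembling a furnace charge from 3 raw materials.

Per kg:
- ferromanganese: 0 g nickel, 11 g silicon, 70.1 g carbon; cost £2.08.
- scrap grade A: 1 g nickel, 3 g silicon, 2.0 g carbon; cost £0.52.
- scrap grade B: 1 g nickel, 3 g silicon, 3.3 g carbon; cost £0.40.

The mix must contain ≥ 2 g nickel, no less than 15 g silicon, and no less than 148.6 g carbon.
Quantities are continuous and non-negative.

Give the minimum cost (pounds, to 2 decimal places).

£5.01

Let x1 = kg of ferromanganese, x2 = kg of scrap grade A, x3 = kg of scrap grade B.
Minimise 2.08x1 + 0.52x2 + 0.4x3 subject to:
  1x2 + 1x3 ≥ 2   (nickel)
  11x1 + 3x2 + 3x3 ≥ 15   (silicon)
  70.1x1 + 2x2 + 3.3x3 ≥ 148.6   (carbon)
  x1, x2, x3 ≥ 0.
The optimal basis is {ferromanganese, scrap grade B}; scrap grade A drops out. The nickel and carbon requirements are met with equality.
Optimal quantities: ferromanganese = 2.026 kg, scrap grade B = 2 kg.
Hence cost = 2.08·2.026 + 0.4·2 = £5.0141.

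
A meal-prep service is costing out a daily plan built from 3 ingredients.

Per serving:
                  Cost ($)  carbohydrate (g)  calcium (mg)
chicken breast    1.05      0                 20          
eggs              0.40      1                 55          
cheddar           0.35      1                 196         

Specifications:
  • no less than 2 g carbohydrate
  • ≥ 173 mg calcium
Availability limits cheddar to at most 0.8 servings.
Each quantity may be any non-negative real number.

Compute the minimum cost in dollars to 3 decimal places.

$0.760

This is a linear program. Let x1 = servings of chicken breast, x2 = servings of eggs, x3 = servings of cheddar.
min 1.05x1 + 0.4x2 + 0.35x3 with:
  1x2 + 1x3 ≥ 2   (carbohydrate)
  20x1 + 55x2 + 196x3 ≥ 173   (calcium)
  x3 ≤ 0.8
  x1, x2, x3 ≥ 0.
The minimum-cost mix takes nothing from chicken breast — only eggs, cheddar. There the carbohydrate and the cheddar cap constraints are tight.
Solving gives x2 = 1.2, x3 = 0.8.
Total cost: 0.4·1.2 + 0.35·0.8 = 0.76000.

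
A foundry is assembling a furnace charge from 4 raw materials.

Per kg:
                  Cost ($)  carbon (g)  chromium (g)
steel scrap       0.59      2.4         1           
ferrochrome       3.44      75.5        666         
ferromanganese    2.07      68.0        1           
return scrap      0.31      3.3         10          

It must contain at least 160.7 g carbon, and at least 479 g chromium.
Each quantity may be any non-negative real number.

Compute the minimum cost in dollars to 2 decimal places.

$5.71

This is a linear program. Let x1 = kg of steel scrap, x2 = kg of ferrochrome, x3 = kg of ferromanganese, x4 = kg of return scrap.
Minimize 0.59x1 + 3.44x2 + 2.07x3 + 0.31x4 s.t.:
  2.4x1 + 75.5x2 + 68x3 + 3.3x4 ≥ 160.7   (carbon)
  1x1 + 666x2 + 1x3 + 10x4 ≥ 479   (chromium)
  x1, x2, x3, x4 ≥ 0.
The cheapest feasible vertex uses only ferrochrome, ferromanganese; steel scrap, return scrap are not used. The carbon and chromium requirements are met with equality.
That vertex is x2 = 0.7169, x3 = 1.567.
Total cost: 3.44·0.7169 + 2.07·1.567 = 5.7098.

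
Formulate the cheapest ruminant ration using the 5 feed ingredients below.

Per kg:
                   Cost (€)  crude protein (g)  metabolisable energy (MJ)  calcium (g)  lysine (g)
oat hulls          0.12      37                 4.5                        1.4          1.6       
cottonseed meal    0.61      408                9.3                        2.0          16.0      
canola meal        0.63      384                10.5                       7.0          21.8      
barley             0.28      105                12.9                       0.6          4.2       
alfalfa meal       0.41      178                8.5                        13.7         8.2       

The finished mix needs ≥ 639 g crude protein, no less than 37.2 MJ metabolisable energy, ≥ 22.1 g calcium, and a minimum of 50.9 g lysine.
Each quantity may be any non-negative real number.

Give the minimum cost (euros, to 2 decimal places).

€1.72

This is a linear program. Let x1 = kg of oat hulls, x2 = kg of cottonseed meal, x3 = kg of canola meal, x4 = kg of barley, x5 = kg of alfalfa meal.
Minimise 0.12x1 + 0.61x2 + 0.63x3 + 0.28x4 + 0.41x5 with:
  37x1 + 408x2 + 384x3 + 105x4 + 178x5 ≥ 639   (crude protein)
  4.5x1 + 9.3x2 + 10.5x3 + 12.9x4 + 8.5x5 ≥ 37.2   (metabolisable energy)
  1.4x1 + 2x2 + 7x3 + 0.6x4 + 13.7x5 ≥ 22.1   (calcium)
  1.6x1 + 16x2 + 21.8x3 + 4.2x4 + 8.2x5 ≥ 50.9   (lysine)
  x1, x2, x3, x4, x5 ≥ 0.
The optimal basis is {canola meal, barley, alfalfa meal}; oat hulls, cottonseed meal drop out. There the metabolisable energy, calcium, lysine constraints are tight.
Optimal quantities: canola meal = 1.938 kg, barley = 0.9224 kg, alfalfa meal = 0.5825 kg.
Hence cost = 0.63·1.938 + 0.28·0.9224 + 0.41·0.5825 = €1.7180.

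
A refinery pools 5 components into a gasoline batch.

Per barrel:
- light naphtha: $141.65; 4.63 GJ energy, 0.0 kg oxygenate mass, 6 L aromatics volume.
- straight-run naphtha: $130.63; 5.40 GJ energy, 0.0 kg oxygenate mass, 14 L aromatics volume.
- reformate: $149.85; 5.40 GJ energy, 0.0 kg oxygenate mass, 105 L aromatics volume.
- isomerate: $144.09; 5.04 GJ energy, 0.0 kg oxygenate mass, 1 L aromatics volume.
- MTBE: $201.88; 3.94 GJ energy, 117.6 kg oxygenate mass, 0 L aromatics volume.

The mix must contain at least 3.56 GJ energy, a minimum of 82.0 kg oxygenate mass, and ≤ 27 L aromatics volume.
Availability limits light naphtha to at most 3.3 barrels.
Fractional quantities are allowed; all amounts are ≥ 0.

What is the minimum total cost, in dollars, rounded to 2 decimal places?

This is a linear program. Let x1 = barrels of light naphtha, x2 = barrels of straight-run naphtha, x3 = barrels of reformate, x4 = barrels of isomerate, x5 = barrels of MTBE.
Minimise 141.65x1 + 130.63x2 + 149.85x3 + 144.09x4 + 201.88x5 subject to:
  4.63x1 + 5.4x2 + 5.4x3 + 5.04x4 + 3.94x5 ≥ 3.56   (energy)
  117.6x5 ≥ 82   (oxygenate mass)
  6x1 + 14x2 + 105x3 + 1x4 ≤ 27   (aromatics volume)
  x1 ≤ 3.3
  x1, x2, x3, x4, x5 ≥ 0.
The cheapest feasible vertex uses only straight-run naphtha, MTBE; light naphtha, reformate, isomerate are not used. There the energy and oxygenate mass constraints are tight.
That vertex is x2 = 0.1505, x5 = 0.6973.
Hence cost = 130.63·0.1505 + 201.88·0.6973 = $160.4307.

$160.43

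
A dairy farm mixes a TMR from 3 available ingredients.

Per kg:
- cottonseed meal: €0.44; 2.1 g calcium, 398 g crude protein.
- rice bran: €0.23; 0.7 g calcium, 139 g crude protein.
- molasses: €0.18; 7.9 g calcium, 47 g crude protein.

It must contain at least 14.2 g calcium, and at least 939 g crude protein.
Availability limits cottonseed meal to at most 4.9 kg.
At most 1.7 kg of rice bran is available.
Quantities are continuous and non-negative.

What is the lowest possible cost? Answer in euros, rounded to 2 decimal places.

€1.19

Set it up as a linear program. Let x1 = kg of cottonseed meal, x2 = kg of rice bran, x3 = kg of molasses.
Minimize 0.44x1 + 0.23x2 + 0.18x3 s.t.:
  2.1x1 + 0.7x2 + 7.9x3 ≥ 14.2   (calcium)
  398x1 + 139x2 + 47x3 ≥ 939   (crude protein)
  x1 ≤ 4.9
  x2 ≤ 1.7
  x1, x2, x3 ≥ 0.
At the optimum only cottonseed meal, molasses are positive (rice bran = 0). Binding constraints: calcium and crude protein.
Optimal quantities: cottonseed meal = 2.217 kg, molasses = 1.208 kg.
Total cost: 0.44·2.217 + 0.18·1.208 = 1.1929.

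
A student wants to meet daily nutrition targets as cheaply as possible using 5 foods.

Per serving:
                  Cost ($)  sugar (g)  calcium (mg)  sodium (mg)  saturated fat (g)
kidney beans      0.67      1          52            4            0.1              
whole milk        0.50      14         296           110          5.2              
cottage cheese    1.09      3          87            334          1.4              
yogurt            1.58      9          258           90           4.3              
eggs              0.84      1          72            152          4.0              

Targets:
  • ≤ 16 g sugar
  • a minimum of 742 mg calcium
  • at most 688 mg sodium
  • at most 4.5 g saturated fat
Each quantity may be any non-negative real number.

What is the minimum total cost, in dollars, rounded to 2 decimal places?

$8.73

Let x1 = servings of kidney beans, x2 = servings of whole milk, x3 = servings of cottage cheese, x4 = servings of yogurt, x5 = servings of eggs.
Minimise 0.67x1 + 0.5x2 + 1.09x3 + 1.58x4 + 0.84x5 subject to:
  1x1 + 14x2 + 3x3 + 9x4 + 1x5 ≤ 16   (sugar)
  52x1 + 296x2 + 87x3 + 258x4 + 72x5 ≥ 742   (calcium)
  4x1 + 110x2 + 334x3 + 90x4 + 152x5 ≤ 688   (sodium)
  0.1x1 + 5.2x2 + 1.4x3 + 4.3x4 + 4x5 ≤ 4.5   (saturated fat)
  x1, x2, x3, x4, x5 ≥ 0.
At the optimum only kidney beans, yogurt, eggs are positive (whole milk, cottage cheese = 0). There the sugar, calcium, saturated fat constraints are tight.
Optimal quantities: kidney beans = 11.51 servings, yogurt = 0.4611 servings, eggs = 0.3416 servings.
Cost = 0.67·11.51 + 1.58·0.4611 + 0.84·0.3416 = 8.7272.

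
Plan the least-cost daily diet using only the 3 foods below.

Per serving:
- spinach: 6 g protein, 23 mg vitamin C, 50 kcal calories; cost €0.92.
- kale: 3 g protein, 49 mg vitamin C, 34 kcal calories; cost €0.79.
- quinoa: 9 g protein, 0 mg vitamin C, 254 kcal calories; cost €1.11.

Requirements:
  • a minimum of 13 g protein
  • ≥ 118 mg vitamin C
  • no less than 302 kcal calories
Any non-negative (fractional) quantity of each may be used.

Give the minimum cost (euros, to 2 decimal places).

Set it up as a linear program. Let x1 = servings of spinach, x2 = servings of kale, x3 = servings of quinoa.
min 0.92x1 + 0.79x2 + 1.11x3 s.t.:
  6x1 + 3x2 + 9x3 ≥ 13   (protein)
  23x1 + 49x2 ≥ 118   (vitamin C)
  50x1 + 34x2 + 254x3 ≥ 302   (calories)
  x1, x2, x3 ≥ 0.
At the optimum only kale, quinoa are positive (spinach = 0). There the vitamin C and calories constraints are tight.
So kale = 2.408 servings, quinoa = 0.8666 servings.
Cost = 0.79·2.408 + 1.11·0.8666 = 2.8642.

€2.86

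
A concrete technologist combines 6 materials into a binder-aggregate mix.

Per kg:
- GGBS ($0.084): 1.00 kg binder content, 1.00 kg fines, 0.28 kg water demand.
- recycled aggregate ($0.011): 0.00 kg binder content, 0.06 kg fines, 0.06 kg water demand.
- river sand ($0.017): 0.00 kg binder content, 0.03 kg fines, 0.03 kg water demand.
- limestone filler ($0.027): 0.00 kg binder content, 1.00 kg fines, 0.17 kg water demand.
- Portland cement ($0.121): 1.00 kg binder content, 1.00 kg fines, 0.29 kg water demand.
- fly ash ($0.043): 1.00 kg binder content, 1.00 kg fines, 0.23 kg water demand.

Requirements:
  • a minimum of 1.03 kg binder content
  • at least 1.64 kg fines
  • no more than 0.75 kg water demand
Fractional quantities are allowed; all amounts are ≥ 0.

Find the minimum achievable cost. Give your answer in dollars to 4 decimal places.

Set it up as a linear program. Let x1 = kg of GGBS, x2 = kg of recycled aggregate, x3 = kg of river sand, x4 = kg of limestone filler, x5 = kg of Portland cement, x6 = kg of fly ash.
Minimize 0.084x1 + 0.011x2 + 0.017x3 + 0.027x4 + 0.121x5 + 0.043x6 s.t.:
  1x1 + 1x5 + 1x6 ≥ 1.03   (binder content)
  1x1 + 0.06x2 + 0.03x3 + 1x4 + 1x5 + 1x6 ≥ 1.64   (fines)
  0.28x1 + 0.06x2 + 0.03x3 + 0.17x4 + 0.29x5 + 0.23x6 ≤ 0.75   (water demand)
  x1, x2, x3, x4, x5, x6 ≥ 0.
The cheapest feasible vertex uses only limestone filler, fly ash; GGBS, recycled aggregate, river sand, Portland cement are not used. The binder content and fines requirements are met with equality.
Optimal quantities: limestone filler = 0.61 kg, fly ash = 1.03 kg.
Hence cost = 0.027·0.61 + 0.043·1.03 = $0.060760.

$0.0608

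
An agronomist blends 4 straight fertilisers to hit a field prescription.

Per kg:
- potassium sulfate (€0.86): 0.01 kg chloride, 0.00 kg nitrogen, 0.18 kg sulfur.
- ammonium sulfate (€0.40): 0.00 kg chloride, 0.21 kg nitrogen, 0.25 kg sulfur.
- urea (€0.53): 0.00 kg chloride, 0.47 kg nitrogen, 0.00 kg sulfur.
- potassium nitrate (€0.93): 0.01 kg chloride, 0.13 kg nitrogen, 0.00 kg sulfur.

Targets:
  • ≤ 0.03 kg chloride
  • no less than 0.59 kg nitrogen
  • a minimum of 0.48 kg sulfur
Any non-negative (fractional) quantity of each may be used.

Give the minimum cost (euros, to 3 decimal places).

Let x1 = kg of potassium sulfate, x2 = kg of ammonium sulfate, x3 = kg of urea, x4 = kg of potassium nitrate.
Minimize 0.86x1 + 0.4x2 + 0.53x3 + 0.93x4 subject to:
  0.01x1 + 0.01x4 ≤ 0.03   (chloride)
  0.21x2 + 0.47x3 + 0.13x4 ≥ 0.59   (nitrogen)
  0.18x1 + 0.25x2 ≥ 0.48   (sulfur)
  x1, x2, x3, x4 ≥ 0.
At the optimum only ammonium sulfate, urea are positive (potassium sulfate, potassium nitrate = 0). There the nitrogen and sulfur constraints are tight.
Optimal quantities: ammonium sulfate = 1.92 kg, urea = 0.3974 kg.
Hence cost = 0.4·1.92 + 0.53·0.3974 = €0.97862.

€0.979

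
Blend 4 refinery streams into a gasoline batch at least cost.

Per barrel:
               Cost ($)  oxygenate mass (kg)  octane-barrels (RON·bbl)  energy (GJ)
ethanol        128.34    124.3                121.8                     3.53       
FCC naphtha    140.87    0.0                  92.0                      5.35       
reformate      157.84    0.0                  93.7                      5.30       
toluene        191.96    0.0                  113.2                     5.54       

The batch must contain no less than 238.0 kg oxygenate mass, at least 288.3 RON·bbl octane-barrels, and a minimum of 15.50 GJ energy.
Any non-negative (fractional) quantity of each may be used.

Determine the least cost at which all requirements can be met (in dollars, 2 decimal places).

$475.89

Let x1 = barrels of ethanol, x2 = barrels of FCC naphtha, x3 = barrels of reformate, x4 = barrels of toluene.
Minimise 128.34x1 + 140.87x2 + 157.84x3 + 191.96x4 with:
  124.3x1 ≥ 238   (oxygenate mass)
  121.8x1 + 92x2 + 93.7x3 + 113.2x4 ≥ 288.3   (octane-barrels)
  3.53x1 + 5.35x2 + 5.3x3 + 5.54x4 ≥ 15.5   (energy)
  x1, x2, x3, x4 ≥ 0.
The minimum-cost mix takes nothing from reformate, toluene — only ethanol, FCC naphtha. Binding constraints: oxygenate mass and energy.
Optimal quantities: ethanol = 1.9147 barrels, FCC naphtha = 1.6338 barrels.
Objective = 128.34·1.9147 + 140.87·1.6338 = 475.8860.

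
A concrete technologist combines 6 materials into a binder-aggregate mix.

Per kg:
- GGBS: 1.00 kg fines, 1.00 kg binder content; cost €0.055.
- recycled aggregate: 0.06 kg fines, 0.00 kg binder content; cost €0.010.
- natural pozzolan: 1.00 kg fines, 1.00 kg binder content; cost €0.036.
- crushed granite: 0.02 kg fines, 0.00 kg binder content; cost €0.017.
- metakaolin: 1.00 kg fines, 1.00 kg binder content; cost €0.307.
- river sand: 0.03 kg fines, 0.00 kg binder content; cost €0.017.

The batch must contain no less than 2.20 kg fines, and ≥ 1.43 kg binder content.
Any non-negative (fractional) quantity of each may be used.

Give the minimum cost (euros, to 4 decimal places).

Let x1 = kg of GGBS, x2 = kg of recycled aggregate, x3 = kg of natural pozzolan, x4 = kg of crushed granite, x5 = kg of metakaolin, x6 = kg of river sand.
Minimise 0.055x1 + 0.01x2 + 0.036x3 + 0.017x4 + 0.307x5 + 0.017x6 s.t.:
  1x1 + 0.06x2 + 1x3 + 0.02x4 + 1x5 + 0.03x6 ≥ 2.2   (fines)
  1x1 + 1x3 + 1x5 ≥ 1.43   (binder content)
  x1, x2, x3, x4, x5, x6 ≥ 0.
The cheapest feasible vertex uses only natural pozzolan; GGBS, recycled aggregate, crushed granite, metakaolin, river sand are not used. There the fines constraint is tight.
Optimal quantities: natural pozzolan = 2.2 kg.
Hence cost = 0.036·2.2 = €0.079200.

€0.0792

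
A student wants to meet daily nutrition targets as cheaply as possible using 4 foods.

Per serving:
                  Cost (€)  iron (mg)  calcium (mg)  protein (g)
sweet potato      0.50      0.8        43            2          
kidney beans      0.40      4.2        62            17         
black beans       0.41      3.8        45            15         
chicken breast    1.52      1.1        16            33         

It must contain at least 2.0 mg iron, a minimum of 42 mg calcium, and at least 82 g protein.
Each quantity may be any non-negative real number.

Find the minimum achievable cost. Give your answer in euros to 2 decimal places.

€1.93

Let x1 = servings of sweet potato, x2 = servings of kidney beans, x3 = servings of black beans, x4 = servings of chicken breast.
min 0.5x1 + 0.4x2 + 0.41x3 + 1.52x4 with:
  0.8x1 + 4.2x2 + 3.8x3 + 1.1x4 ≥ 2   (iron)
  43x1 + 62x2 + 45x3 + 16x4 ≥ 42   (calcium)
  2x1 + 17x2 + 15x3 + 33x4 ≥ 82   (protein)
  x1, x2, x3, x4 ≥ 0.
The cheapest feasible vertex uses only kidney beans; sweet potato, black beans, chicken breast are not used. Binding constraint: protein.
So kidney beans = 4.824 servings.
Objective = 0.4·4.824 = 1.9296.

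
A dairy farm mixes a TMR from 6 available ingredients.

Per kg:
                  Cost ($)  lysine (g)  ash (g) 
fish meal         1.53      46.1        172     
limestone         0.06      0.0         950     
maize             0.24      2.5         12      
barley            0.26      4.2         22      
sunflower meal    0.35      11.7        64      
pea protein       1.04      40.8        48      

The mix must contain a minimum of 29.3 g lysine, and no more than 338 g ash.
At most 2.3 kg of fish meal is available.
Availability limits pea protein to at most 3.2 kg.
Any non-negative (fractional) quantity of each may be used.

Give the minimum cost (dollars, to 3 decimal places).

$0.747

Let x1 = kg of fish meal, x2 = kg of limestone, x3 = kg of maize, x4 = kg of barley, x5 = kg of sunflower meal, x6 = kg of pea protein.
Minimise 1.53x1 + 0.06x2 + 0.24x3 + 0.26x4 + 0.35x5 + 1.04x6 s.t.:
  46.1x1 + 2.5x3 + 4.2x4 + 11.7x5 + 40.8x6 ≥ 29.3   (lysine)
  172x1 + 950x2 + 12x3 + 22x4 + 64x5 + 48x6 ≤ 338   (ash)
  x1 ≤ 2.3
  x6 ≤ 3.2
  x1, x2, x3, x4, x5, x6 ≥ 0.
The optimal basis is {pea protein}; fish meal, limestone, maize, barley, sunflower meal drop out. Binding constraint: lysine.
So pea protein = 0.7181 kg.
Cost = 1.04·0.7181 = 0.74682.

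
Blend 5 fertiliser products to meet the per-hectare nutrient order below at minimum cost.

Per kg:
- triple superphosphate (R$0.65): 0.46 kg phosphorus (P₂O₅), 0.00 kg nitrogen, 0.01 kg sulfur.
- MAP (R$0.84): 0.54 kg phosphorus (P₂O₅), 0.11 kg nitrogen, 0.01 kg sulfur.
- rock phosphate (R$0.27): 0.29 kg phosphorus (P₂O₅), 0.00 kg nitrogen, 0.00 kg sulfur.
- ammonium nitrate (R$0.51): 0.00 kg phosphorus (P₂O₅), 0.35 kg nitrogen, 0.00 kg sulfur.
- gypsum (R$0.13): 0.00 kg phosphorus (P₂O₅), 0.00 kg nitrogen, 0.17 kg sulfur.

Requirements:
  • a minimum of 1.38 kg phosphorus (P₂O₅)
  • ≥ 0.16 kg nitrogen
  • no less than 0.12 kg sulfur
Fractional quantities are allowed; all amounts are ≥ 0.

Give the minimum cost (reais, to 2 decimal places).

R$1.61

Let x1 = kg of triple superphosphate, x2 = kg of MAP, x3 = kg of rock phosphate, x4 = kg of ammonium nitrate, x5 = kg of gypsum.
min 0.65x1 + 0.84x2 + 0.27x3 + 0.51x4 + 0.13x5 subject to:
  0.46x1 + 0.54x2 + 0.29x3 ≥ 1.38   (phosphorus (P₂O₅))
  0.11x2 + 0.35x4 ≥ 0.16   (nitrogen)
  0.01x1 + 0.01x2 + 0.17x5 ≥ 0.12   (sulfur)
  x1, x2, x3, x4, x5 ≥ 0.
The minimum-cost mix takes nothing from triple superphosphate, MAP — only rock phosphate, ammonium nitrate, gypsum. The phosphorus (P₂O₅), nitrogen, sulfur requirements are met with equality.
That vertex is x3 = 4.759, x4 = 0.4571, x5 = 0.7059.
Hence cost = 0.27·4.759 + 0.51·0.4571 + 0.13·0.7059 = R$1.6098.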